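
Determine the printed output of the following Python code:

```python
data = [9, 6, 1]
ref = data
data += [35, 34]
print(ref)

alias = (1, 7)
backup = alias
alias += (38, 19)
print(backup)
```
[9, 6, 1, 35, 34]
(1, 7)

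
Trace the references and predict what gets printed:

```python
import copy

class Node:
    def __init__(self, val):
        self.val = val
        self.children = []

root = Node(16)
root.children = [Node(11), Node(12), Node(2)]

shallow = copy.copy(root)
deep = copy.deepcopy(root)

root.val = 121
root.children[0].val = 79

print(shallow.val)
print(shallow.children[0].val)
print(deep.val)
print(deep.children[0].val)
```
16
79
16
11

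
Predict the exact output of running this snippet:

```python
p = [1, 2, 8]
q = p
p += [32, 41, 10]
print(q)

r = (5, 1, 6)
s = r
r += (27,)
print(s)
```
[1, 2, 8, 32, 41, 10]
(5, 1, 6)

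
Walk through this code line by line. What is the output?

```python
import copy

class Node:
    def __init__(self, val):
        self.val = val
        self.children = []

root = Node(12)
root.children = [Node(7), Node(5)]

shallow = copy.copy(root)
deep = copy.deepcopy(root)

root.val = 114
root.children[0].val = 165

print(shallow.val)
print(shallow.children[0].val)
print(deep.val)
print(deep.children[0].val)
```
12
165
12
7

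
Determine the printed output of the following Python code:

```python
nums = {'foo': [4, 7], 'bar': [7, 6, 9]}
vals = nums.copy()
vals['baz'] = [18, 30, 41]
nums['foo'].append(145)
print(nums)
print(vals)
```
{'foo': [4, 7, 145], 'bar': [7, 6, 9]}
{'foo': [4, 7, 145], 'bar': [7, 6, 9], 'baz': [18, 30, 41]}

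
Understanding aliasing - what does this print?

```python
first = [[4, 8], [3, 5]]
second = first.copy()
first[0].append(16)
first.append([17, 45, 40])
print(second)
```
[[4, 8, 16], [3, 5]]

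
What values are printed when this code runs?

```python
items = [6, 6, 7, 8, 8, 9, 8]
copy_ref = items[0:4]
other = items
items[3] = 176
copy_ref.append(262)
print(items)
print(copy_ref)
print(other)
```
[6, 6, 7, 176, 8, 9, 8]
[6, 6, 7, 8, 262]
[6, 6, 7, 176, 8, 9, 8]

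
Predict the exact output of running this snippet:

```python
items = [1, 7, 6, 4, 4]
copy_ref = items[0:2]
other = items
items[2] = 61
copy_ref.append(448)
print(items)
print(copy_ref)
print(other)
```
[1, 7, 61, 4, 4]
[1, 7, 448]
[1, 7, 61, 4, 4]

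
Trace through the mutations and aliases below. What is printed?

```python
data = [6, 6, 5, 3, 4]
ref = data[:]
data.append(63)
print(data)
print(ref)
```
[6, 6, 5, 3, 4, 63]
[6, 6, 5, 3, 4]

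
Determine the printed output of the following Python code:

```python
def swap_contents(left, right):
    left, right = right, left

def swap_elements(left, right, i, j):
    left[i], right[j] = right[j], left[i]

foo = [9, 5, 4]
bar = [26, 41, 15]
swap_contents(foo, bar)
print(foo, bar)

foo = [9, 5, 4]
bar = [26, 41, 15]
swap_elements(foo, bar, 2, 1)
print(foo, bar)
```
[9, 5, 4] [26, 41, 15]
[9, 5, 41] [26, 4, 15]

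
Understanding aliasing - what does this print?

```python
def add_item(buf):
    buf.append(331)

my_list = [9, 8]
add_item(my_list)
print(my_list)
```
[9, 8, 331]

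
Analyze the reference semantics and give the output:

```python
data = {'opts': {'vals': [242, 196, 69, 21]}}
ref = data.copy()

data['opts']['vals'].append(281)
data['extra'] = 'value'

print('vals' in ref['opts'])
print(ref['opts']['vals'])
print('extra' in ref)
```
True
[242, 196, 69, 21, 281]
False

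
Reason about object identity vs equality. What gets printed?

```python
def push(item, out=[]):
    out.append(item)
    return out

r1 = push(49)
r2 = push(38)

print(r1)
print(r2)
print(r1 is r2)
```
[49, 38]
[49, 38]
True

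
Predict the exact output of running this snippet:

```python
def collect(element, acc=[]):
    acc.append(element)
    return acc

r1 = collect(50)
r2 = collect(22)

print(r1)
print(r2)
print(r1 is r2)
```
[50, 22]
[50, 22]
True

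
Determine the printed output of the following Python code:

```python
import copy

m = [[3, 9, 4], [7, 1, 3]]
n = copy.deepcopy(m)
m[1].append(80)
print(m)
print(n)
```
[[3, 9, 4], [7, 1, 3, 80]]
[[3, 9, 4], [7, 1, 3]]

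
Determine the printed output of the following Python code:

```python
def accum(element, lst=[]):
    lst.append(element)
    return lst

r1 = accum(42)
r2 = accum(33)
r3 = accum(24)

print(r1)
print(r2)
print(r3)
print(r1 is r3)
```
[42, 33, 24]
[42, 33, 24]
[42, 33, 24]
True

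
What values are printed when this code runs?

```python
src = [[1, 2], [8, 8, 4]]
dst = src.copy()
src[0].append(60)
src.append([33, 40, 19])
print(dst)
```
[[1, 2, 60], [8, 8, 4]]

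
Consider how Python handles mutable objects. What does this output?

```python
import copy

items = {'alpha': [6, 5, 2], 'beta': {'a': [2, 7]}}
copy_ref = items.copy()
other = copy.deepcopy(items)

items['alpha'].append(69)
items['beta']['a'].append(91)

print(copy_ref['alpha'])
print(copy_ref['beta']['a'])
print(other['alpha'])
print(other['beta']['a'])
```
[6, 5, 2, 69]
[2, 7, 91]
[6, 5, 2]
[2, 7]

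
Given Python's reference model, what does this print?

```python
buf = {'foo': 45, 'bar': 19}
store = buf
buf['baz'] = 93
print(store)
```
{'foo': 45, 'bar': 19, 'baz': 93}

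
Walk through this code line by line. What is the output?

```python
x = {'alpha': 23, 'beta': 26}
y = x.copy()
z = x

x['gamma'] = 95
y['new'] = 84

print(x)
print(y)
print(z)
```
{'alpha': 23, 'beta': 26, 'gamma': 95}
{'alpha': 23, 'beta': 26, 'new': 84}
{'alpha': 23, 'beta': 26, 'gamma': 95}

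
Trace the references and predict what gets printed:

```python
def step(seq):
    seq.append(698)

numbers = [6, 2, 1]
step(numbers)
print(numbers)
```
[6, 2, 1, 698]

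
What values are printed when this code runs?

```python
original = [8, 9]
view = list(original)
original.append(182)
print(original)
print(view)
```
[8, 9, 182]
[8, 9]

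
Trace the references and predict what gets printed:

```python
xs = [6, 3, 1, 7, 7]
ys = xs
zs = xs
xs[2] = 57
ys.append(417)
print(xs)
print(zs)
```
[6, 3, 57, 7, 7, 417]
[6, 3, 57, 7, 7, 417]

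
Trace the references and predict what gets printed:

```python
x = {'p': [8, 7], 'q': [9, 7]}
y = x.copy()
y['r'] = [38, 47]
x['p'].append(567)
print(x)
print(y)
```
{'p': [8, 7, 567], 'q': [9, 7]}
{'p': [8, 7, 567], 'q': [9, 7], 'r': [38, 47]}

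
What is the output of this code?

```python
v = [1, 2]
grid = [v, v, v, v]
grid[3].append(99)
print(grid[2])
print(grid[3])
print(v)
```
[1, 2, 99]
[1, 2, 99]
[1, 2, 99]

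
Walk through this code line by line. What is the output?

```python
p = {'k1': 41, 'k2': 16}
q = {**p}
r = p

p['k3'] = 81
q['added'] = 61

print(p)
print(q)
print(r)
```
{'k1': 41, 'k2': 16, 'k3': 81}
{'k1': 41, 'k2': 16, 'added': 61}
{'k1': 41, 'k2': 16, 'k3': 81}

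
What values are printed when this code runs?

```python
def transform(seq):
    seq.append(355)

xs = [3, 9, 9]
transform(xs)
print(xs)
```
[3, 9, 9, 355]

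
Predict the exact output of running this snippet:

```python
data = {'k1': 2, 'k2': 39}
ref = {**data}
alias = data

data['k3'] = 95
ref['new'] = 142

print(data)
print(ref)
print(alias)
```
{'k1': 2, 'k2': 39, 'k3': 95}
{'k1': 2, 'k2': 39, 'new': 142}
{'k1': 2, 'k2': 39, 'k3': 95}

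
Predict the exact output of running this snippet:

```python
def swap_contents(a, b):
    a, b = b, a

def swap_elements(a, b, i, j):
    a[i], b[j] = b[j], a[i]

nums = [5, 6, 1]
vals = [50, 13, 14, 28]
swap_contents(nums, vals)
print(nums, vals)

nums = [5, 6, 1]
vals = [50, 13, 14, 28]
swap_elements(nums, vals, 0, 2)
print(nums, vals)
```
[5, 6, 1] [50, 13, 14, 28]
[14, 6, 1] [50, 13, 5, 28]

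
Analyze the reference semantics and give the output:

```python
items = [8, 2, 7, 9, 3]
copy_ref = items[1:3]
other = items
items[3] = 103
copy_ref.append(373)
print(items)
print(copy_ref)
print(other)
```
[8, 2, 7, 103, 3]
[2, 7, 373]
[8, 2, 7, 103, 3]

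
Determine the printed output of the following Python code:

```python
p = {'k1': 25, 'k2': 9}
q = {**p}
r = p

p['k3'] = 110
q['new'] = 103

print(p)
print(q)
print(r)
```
{'k1': 25, 'k2': 9, 'k3': 110}
{'k1': 25, 'k2': 9, 'new': 103}
{'k1': 25, 'k2': 9, 'k3': 110}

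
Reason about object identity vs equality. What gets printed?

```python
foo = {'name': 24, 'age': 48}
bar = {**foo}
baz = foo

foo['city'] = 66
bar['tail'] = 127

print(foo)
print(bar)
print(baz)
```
{'name': 24, 'age': 48, 'city': 66}
{'name': 24, 'age': 48, 'tail': 127}
{'name': 24, 'age': 48, 'city': 66}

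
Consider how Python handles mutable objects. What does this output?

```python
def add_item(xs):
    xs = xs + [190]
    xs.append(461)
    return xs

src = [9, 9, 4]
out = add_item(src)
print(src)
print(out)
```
[9, 9, 4]
[9, 9, 4, 190, 461]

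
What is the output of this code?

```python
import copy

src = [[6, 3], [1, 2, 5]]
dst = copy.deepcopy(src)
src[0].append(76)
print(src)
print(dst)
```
[[6, 3, 76], [1, 2, 5]]
[[6, 3], [1, 2, 5]]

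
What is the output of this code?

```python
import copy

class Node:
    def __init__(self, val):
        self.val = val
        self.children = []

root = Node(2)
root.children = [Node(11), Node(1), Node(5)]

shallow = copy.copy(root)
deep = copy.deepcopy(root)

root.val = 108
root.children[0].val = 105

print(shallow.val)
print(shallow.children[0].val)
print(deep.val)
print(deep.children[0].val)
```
2
105
2
11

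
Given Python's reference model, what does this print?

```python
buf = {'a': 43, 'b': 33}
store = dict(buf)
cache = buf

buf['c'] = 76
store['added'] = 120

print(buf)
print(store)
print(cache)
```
{'a': 43, 'b': 33, 'c': 76}
{'a': 43, 'b': 33, 'added': 120}
{'a': 43, 'b': 33, 'c': 76}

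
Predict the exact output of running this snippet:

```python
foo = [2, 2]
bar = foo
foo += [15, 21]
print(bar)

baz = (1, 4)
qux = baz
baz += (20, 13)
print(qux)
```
[2, 2, 15, 21]
(1, 4)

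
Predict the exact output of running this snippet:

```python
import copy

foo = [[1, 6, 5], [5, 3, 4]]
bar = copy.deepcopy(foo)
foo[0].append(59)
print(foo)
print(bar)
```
[[1, 6, 5, 59], [5, 3, 4]]
[[1, 6, 5], [5, 3, 4]]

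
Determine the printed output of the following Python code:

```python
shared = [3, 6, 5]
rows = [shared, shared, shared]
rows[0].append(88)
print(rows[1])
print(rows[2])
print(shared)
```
[3, 6, 5, 88]
[3, 6, 5, 88]
[3, 6, 5, 88]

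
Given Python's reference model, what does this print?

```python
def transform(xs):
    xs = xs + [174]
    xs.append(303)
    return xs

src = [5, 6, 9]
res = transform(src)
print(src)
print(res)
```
[5, 6, 9]
[5, 6, 9, 174, 303]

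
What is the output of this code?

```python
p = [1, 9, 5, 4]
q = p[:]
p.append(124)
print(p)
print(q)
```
[1, 9, 5, 4, 124]
[1, 9, 5, 4]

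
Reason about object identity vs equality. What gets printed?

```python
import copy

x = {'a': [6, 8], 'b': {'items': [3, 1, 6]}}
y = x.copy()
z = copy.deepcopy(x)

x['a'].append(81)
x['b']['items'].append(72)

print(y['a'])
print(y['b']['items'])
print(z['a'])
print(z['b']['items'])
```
[6, 8, 81]
[3, 1, 6, 72]
[6, 8]
[3, 1, 6]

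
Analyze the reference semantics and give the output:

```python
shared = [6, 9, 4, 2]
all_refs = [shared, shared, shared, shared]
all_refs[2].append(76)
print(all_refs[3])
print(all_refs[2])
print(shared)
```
[6, 9, 4, 2, 76]
[6, 9, 4, 2, 76]
[6, 9, 4, 2, 76]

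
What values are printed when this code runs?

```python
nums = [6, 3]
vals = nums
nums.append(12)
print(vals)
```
[6, 3, 12]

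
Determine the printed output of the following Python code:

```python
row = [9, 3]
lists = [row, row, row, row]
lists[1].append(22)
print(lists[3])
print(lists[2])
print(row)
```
[9, 3, 22]
[9, 3, 22]
[9, 3, 22]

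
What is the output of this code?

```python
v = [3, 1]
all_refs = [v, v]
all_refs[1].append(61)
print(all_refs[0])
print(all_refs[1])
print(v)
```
[3, 1, 61]
[3, 1, 61]
[3, 1, 61]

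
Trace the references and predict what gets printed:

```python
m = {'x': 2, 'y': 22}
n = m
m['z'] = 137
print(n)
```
{'x': 2, 'y': 22, 'z': 137}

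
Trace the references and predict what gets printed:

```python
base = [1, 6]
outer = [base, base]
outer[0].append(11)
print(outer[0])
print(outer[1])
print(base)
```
[1, 6, 11]
[1, 6, 11]
[1, 6, 11]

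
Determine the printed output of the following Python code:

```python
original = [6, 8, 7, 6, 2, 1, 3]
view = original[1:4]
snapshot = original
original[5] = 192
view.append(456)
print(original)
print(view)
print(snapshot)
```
[6, 8, 7, 6, 2, 192, 3]
[8, 7, 6, 456]
[6, 8, 7, 6, 2, 192, 3]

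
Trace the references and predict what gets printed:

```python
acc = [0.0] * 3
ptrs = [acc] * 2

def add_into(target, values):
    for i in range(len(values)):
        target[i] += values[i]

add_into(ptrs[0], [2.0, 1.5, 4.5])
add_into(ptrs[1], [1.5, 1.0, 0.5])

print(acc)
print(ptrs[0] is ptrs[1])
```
[3.5, 2.5, 5.0]
True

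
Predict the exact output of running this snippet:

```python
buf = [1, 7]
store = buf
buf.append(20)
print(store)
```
[1, 7, 20]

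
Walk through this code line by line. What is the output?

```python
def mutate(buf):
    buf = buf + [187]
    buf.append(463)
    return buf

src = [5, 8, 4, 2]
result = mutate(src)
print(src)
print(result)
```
[5, 8, 4, 2]
[5, 8, 4, 2, 187, 463]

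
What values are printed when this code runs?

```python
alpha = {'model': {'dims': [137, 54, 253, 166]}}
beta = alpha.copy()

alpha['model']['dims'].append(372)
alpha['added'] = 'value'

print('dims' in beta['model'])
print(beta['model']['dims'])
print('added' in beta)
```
True
[137, 54, 253, 166, 372]
False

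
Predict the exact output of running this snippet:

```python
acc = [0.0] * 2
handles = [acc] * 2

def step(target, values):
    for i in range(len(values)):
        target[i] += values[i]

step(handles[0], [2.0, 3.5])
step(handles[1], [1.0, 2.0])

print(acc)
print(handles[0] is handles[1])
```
[3.0, 5.5]
True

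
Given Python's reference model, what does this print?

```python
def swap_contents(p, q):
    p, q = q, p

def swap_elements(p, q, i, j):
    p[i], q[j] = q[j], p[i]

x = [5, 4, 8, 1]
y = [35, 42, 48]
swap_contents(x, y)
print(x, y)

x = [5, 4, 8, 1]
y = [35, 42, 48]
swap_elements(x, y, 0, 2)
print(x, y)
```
[5, 4, 8, 1] [35, 42, 48]
[48, 4, 8, 1] [35, 42, 5]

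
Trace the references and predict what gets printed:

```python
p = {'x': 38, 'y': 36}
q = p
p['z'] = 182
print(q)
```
{'x': 38, 'y': 36, 'z': 182}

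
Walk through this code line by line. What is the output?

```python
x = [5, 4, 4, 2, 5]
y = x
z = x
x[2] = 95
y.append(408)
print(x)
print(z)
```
[5, 4, 95, 2, 5, 408]
[5, 4, 95, 2, 5, 408]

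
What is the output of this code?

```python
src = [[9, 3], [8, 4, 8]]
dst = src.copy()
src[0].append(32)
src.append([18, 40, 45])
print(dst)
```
[[9, 3, 32], [8, 4, 8]]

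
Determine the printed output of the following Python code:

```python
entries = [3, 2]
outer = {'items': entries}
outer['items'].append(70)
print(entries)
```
[3, 2, 70]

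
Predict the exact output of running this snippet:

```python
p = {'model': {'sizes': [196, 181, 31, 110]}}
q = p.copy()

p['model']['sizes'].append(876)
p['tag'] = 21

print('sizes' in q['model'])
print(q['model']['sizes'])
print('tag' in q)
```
True
[196, 181, 31, 110, 876]
False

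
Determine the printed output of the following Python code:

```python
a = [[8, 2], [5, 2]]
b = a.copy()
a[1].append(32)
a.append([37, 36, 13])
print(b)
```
[[8, 2], [5, 2, 32]]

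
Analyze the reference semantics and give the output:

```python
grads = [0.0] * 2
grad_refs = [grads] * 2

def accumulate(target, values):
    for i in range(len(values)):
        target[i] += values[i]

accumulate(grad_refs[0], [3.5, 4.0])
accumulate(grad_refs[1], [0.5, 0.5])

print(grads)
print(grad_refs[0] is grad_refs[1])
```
[4.0, 4.5]
True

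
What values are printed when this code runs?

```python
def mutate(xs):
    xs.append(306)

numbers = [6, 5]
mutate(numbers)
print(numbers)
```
[6, 5, 306]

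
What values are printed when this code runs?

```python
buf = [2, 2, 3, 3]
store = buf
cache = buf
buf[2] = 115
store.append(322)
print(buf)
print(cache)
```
[2, 2, 115, 3, 322]
[2, 2, 115, 3, 322]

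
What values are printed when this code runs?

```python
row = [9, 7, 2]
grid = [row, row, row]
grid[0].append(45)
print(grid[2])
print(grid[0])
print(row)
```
[9, 7, 2, 45]
[9, 7, 2, 45]
[9, 7, 2, 45]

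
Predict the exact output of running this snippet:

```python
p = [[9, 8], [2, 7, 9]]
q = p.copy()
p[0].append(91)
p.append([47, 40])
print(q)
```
[[9, 8, 91], [2, 7, 9]]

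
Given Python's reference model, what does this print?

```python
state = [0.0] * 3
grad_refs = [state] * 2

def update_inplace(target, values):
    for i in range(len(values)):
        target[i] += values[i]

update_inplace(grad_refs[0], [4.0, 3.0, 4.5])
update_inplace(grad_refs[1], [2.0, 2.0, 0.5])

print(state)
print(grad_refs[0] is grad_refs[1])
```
[6.0, 5.0, 5.0]
True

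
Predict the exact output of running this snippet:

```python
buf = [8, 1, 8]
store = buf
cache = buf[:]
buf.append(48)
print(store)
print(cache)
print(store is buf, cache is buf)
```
[8, 1, 8, 48]
[8, 1, 8]
True False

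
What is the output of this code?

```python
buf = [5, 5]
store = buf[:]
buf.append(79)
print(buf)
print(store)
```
[5, 5, 79]
[5, 5]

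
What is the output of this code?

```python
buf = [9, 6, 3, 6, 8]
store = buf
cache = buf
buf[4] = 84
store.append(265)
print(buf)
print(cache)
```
[9, 6, 3, 6, 84, 265]
[9, 6, 3, 6, 84, 265]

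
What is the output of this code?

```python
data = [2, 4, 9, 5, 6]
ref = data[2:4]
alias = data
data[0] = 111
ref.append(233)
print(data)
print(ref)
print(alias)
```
[111, 4, 9, 5, 6]
[9, 5, 233]
[111, 4, 9, 5, 6]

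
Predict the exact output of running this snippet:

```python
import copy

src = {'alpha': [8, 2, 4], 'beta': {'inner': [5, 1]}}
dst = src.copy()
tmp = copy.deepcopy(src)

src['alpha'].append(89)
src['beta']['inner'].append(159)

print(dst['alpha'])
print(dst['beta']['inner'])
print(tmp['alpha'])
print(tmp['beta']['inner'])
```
[8, 2, 4, 89]
[5, 1, 159]
[8, 2, 4]
[5, 1]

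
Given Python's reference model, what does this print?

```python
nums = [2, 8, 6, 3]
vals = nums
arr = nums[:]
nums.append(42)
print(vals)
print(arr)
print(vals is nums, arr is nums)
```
[2, 8, 6, 3, 42]
[2, 8, 6, 3]
True False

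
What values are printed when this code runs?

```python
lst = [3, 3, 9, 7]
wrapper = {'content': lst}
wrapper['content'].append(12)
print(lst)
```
[3, 3, 9, 7, 12]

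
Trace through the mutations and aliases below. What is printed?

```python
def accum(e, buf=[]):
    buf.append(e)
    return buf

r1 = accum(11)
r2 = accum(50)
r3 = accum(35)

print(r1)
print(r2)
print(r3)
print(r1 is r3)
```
[11, 50, 35]
[11, 50, 35]
[11, 50, 35]
True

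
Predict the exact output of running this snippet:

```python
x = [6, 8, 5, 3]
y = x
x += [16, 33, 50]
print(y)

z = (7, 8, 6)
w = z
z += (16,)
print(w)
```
[6, 8, 5, 3, 16, 33, 50]
(7, 8, 6)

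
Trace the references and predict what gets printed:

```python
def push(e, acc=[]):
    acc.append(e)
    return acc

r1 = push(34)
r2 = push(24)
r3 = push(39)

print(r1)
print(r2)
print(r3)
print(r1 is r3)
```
[34, 24, 39]
[34, 24, 39]
[34, 24, 39]
True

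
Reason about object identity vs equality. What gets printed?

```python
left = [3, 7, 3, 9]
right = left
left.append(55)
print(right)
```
[3, 7, 3, 9, 55]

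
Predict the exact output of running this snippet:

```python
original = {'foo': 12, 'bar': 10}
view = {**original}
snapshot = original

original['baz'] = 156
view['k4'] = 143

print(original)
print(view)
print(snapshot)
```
{'foo': 12, 'bar': 10, 'baz': 156}
{'foo': 12, 'bar': 10, 'k4': 143}
{'foo': 12, 'bar': 10, 'baz': 156}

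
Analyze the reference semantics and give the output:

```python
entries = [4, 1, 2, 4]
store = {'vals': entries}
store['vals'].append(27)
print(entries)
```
[4, 1, 2, 4, 27]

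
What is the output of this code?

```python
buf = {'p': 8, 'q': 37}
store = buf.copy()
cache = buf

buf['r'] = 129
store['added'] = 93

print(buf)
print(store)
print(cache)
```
{'p': 8, 'q': 37, 'r': 129}
{'p': 8, 'q': 37, 'added': 93}
{'p': 8, 'q': 37, 'r': 129}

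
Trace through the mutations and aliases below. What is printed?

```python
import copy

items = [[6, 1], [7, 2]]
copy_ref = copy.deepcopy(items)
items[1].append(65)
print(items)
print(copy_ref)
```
[[6, 1], [7, 2, 65]]
[[6, 1], [7, 2]]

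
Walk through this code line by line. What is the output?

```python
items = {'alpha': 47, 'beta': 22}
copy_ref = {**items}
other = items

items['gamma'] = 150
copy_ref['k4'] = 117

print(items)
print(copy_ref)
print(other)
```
{'alpha': 47, 'beta': 22, 'gamma': 150}
{'alpha': 47, 'beta': 22, 'k4': 117}
{'alpha': 47, 'beta': 22, 'gamma': 150}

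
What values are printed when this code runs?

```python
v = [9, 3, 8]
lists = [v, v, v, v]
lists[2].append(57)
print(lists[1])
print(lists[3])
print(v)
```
[9, 3, 8, 57]
[9, 3, 8, 57]
[9, 3, 8, 57]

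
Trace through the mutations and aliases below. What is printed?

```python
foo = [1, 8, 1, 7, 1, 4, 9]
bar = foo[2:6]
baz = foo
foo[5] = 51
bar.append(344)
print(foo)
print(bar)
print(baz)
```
[1, 8, 1, 7, 1, 51, 9]
[1, 7, 1, 4, 344]
[1, 8, 1, 7, 1, 51, 9]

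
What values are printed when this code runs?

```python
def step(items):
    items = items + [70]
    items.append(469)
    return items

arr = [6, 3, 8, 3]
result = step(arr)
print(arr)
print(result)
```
[6, 3, 8, 3]
[6, 3, 8, 3, 70, 469]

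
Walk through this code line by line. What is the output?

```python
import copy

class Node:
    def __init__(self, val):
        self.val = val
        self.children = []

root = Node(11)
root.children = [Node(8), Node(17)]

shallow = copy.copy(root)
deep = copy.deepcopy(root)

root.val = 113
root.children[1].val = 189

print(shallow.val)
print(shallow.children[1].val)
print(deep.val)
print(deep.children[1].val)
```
11
189
11
17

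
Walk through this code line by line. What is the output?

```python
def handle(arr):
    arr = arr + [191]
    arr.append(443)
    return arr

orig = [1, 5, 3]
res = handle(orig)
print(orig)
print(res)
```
[1, 5, 3]
[1, 5, 3, 191, 443]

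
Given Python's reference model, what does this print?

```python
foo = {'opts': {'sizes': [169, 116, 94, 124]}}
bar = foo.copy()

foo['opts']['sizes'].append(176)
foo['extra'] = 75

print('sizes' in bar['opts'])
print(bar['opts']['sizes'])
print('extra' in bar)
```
True
[169, 116, 94, 124, 176]
False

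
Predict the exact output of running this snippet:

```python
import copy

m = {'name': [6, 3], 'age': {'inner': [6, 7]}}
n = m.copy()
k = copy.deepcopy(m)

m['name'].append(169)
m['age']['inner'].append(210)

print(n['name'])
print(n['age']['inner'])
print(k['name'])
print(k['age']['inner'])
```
[6, 3, 169]
[6, 7, 210]
[6, 3]
[6, 7]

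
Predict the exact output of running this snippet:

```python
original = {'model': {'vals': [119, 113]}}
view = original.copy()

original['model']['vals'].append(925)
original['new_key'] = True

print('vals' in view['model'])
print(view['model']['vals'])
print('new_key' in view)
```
True
[119, 113, 925]
False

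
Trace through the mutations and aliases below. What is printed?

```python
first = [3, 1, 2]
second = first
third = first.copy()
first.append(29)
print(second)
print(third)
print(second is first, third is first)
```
[3, 1, 2, 29]
[3, 1, 2]
True False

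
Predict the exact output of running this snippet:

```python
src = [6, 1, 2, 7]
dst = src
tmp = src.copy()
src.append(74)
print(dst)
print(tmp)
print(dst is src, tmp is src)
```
[6, 1, 2, 7, 74]
[6, 1, 2, 7]
True False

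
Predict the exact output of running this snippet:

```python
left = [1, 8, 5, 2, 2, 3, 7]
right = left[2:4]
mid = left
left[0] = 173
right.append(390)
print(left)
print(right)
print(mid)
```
[173, 8, 5, 2, 2, 3, 7]
[5, 2, 390]
[173, 8, 5, 2, 2, 3, 7]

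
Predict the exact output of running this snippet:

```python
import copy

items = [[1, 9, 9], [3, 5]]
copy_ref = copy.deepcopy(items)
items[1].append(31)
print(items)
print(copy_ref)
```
[[1, 9, 9], [3, 5, 31]]
[[1, 9, 9], [3, 5]]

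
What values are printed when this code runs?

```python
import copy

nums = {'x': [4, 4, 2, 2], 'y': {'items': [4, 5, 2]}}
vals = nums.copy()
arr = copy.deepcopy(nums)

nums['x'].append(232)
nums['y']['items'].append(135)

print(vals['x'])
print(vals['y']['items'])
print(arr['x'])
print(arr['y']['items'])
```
[4, 4, 2, 2, 232]
[4, 5, 2, 135]
[4, 4, 2, 2]
[4, 5, 2]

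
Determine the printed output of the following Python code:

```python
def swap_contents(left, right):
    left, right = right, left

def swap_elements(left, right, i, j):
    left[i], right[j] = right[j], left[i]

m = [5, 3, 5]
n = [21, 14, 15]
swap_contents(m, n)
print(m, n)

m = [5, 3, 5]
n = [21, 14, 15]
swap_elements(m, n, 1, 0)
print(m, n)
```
[5, 3, 5] [21, 14, 15]
[5, 21, 5] [3, 14, 15]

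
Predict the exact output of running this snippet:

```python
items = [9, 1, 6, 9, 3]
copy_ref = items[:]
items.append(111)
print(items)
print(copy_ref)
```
[9, 1, 6, 9, 3, 111]
[9, 1, 6, 9, 3]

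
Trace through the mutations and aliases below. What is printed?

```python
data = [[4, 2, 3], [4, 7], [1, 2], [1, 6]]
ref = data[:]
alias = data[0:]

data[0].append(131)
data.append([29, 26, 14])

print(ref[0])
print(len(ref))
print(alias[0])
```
[4, 2, 3, 131]
4
[4, 2, 3, 131]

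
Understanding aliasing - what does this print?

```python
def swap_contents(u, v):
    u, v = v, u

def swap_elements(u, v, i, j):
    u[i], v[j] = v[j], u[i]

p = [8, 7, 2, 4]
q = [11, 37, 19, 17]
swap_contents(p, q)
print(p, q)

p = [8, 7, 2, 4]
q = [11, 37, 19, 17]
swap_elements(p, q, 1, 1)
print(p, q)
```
[8, 7, 2, 4] [11, 37, 19, 17]
[8, 37, 2, 4] [11, 7, 19, 17]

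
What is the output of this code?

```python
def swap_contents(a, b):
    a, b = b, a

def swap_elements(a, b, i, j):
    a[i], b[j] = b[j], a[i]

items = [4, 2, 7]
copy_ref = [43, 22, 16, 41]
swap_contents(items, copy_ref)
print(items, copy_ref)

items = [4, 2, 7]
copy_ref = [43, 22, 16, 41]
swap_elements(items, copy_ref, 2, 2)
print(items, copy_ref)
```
[4, 2, 7] [43, 22, 16, 41]
[4, 2, 16] [43, 22, 7, 41]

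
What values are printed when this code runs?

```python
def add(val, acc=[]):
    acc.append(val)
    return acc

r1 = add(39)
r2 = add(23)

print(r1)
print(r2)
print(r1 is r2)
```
[39, 23]
[39, 23]
True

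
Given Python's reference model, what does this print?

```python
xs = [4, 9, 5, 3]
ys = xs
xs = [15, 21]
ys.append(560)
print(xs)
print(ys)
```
[15, 21]
[4, 9, 5, 3, 560]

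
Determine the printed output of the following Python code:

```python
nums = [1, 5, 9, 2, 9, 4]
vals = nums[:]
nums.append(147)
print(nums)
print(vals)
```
[1, 5, 9, 2, 9, 4, 147]
[1, 5, 9, 2, 9, 4]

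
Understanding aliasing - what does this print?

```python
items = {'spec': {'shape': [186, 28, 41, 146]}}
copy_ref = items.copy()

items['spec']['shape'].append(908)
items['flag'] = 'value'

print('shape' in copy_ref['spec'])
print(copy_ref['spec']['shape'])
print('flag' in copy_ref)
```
True
[186, 28, 41, 146, 908]
False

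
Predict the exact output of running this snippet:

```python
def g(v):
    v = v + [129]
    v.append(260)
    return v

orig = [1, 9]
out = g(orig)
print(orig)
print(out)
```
[1, 9]
[1, 9, 129, 260]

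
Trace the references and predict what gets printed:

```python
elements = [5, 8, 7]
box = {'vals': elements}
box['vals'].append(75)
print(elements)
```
[5, 8, 7, 75]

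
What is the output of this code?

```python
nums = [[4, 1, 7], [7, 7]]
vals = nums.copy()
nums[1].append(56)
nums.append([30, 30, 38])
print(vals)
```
[[4, 1, 7], [7, 7, 56]]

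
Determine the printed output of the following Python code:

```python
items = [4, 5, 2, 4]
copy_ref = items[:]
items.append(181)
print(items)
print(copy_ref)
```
[4, 5, 2, 4, 181]
[4, 5, 2, 4]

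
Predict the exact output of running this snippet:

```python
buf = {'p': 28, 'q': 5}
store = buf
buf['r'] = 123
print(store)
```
{'p': 28, 'q': 5, 'r': 123}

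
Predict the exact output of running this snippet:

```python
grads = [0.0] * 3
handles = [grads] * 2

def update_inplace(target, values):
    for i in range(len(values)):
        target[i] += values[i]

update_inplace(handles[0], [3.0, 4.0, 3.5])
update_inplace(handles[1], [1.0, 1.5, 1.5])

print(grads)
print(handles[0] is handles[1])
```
[4.0, 5.5, 5.0]
True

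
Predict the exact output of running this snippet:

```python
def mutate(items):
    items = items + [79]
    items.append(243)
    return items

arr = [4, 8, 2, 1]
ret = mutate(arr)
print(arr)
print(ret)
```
[4, 8, 2, 1]
[4, 8, 2, 1, 79, 243]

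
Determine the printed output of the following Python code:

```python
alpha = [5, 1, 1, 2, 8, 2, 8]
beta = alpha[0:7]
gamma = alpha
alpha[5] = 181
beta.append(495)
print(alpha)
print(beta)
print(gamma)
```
[5, 1, 1, 2, 8, 181, 8]
[5, 1, 1, 2, 8, 2, 8, 495]
[5, 1, 1, 2, 8, 181, 8]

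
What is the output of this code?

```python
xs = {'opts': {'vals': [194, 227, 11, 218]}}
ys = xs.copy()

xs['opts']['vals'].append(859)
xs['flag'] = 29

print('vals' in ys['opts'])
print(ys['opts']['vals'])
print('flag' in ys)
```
True
[194, 227, 11, 218, 859]
False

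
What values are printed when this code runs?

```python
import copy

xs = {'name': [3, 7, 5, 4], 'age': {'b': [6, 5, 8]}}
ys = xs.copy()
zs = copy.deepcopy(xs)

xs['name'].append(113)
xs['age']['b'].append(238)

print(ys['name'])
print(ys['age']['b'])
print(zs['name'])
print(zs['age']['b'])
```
[3, 7, 5, 4, 113]
[6, 5, 8, 238]
[3, 7, 5, 4]
[6, 5, 8]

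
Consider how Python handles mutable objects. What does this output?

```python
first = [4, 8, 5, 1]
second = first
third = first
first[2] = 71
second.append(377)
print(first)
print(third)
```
[4, 8, 71, 1, 377]
[4, 8, 71, 1, 377]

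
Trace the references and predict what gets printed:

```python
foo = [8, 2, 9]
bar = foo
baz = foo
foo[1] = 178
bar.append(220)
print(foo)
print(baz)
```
[8, 178, 9, 220]
[8, 178, 9, 220]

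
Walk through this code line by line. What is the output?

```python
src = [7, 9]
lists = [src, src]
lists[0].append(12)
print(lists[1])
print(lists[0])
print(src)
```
[7, 9, 12]
[7, 9, 12]
[7, 9, 12]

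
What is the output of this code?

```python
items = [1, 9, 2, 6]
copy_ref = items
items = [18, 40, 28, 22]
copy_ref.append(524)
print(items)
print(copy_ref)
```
[18, 40, 28, 22]
[1, 9, 2, 6, 524]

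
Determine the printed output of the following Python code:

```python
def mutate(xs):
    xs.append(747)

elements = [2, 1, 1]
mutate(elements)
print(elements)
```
[2, 1, 1, 747]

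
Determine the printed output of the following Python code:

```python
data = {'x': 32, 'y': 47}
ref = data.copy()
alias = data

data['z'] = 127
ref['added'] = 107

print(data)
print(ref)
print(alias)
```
{'x': 32, 'y': 47, 'z': 127}
{'x': 32, 'y': 47, 'added': 107}
{'x': 32, 'y': 47, 'z': 127}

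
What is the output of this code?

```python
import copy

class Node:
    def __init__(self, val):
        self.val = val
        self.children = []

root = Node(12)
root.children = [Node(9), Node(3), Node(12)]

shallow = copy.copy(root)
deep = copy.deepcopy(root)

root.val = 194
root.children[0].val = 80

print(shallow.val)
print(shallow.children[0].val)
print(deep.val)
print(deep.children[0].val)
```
12
80
12
9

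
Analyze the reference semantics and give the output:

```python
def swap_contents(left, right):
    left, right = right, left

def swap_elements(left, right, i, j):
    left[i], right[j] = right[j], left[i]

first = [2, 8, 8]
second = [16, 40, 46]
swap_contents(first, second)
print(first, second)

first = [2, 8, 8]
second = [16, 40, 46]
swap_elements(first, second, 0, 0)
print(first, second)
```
[2, 8, 8] [16, 40, 46]
[16, 8, 8] [2, 40, 46]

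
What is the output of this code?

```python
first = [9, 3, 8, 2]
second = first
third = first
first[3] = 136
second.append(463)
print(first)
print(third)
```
[9, 3, 8, 136, 463]
[9, 3, 8, 136, 463]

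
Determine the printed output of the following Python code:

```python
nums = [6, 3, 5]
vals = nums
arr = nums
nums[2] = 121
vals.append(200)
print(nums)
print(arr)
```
[6, 3, 121, 200]
[6, 3, 121, 200]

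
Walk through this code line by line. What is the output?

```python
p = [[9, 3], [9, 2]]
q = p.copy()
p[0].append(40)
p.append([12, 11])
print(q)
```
[[9, 3, 40], [9, 2]]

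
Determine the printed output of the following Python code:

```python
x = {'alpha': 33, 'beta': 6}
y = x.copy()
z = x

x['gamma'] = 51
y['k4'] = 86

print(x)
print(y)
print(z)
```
{'alpha': 33, 'beta': 6, 'gamma': 51}
{'alpha': 33, 'beta': 6, 'k4': 86}
{'alpha': 33, 'beta': 6, 'gamma': 51}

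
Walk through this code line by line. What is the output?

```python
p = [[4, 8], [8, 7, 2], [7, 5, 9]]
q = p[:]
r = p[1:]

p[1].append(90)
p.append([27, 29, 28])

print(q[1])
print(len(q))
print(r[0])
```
[8, 7, 2, 90]
3
[8, 7, 2, 90]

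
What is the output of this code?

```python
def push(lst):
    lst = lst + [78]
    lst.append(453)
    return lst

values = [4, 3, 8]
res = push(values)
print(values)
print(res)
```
[4, 3, 8]
[4, 3, 8, 78, 453]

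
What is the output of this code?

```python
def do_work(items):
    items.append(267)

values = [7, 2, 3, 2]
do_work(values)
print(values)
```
[7, 2, 3, 2, 267]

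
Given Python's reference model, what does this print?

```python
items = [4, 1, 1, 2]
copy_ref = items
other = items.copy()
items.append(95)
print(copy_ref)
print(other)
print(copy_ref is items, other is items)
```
[4, 1, 1, 2, 95]
[4, 1, 1, 2]
True False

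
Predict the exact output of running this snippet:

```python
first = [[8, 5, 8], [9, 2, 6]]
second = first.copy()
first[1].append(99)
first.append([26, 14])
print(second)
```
[[8, 5, 8], [9, 2, 6, 99]]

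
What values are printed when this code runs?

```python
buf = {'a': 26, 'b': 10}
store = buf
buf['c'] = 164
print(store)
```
{'a': 26, 'b': 10, 'c': 164}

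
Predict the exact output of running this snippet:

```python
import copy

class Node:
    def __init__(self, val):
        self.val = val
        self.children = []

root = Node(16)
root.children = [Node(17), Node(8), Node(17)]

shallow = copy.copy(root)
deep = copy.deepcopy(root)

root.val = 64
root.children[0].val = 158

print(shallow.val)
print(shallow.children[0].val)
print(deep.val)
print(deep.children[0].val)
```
16
158
16
17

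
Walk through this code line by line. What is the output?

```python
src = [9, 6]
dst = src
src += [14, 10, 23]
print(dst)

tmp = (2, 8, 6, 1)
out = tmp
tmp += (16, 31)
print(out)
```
[9, 6, 14, 10, 23]
(2, 8, 6, 1)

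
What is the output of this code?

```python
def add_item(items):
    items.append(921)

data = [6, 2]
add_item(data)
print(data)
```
[6, 2, 921]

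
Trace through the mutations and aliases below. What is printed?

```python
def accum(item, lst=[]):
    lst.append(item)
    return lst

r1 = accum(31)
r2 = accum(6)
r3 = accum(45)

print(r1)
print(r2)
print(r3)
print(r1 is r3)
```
[31, 6, 45]
[31, 6, 45]
[31, 6, 45]
True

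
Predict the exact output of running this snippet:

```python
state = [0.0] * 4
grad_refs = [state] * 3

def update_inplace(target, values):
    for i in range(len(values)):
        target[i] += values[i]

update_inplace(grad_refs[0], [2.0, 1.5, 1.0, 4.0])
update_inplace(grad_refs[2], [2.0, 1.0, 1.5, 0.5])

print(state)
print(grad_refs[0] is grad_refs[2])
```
[4.0, 2.5, 2.5, 4.5]
True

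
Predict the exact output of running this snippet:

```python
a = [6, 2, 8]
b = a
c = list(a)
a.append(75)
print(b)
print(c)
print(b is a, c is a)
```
[6, 2, 8, 75]
[6, 2, 8]
True False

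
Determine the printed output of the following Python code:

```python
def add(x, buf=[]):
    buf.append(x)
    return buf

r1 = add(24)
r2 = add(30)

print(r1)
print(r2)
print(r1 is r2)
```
[24, 30]
[24, 30]
True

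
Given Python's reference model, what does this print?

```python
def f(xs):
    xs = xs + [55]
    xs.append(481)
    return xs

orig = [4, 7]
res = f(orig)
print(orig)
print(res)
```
[4, 7]
[4, 7, 55, 481]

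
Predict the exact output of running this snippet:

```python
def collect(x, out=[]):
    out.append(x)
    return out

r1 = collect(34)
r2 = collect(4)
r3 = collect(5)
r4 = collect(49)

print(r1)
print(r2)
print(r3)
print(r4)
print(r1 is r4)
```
[34, 4, 5, 49]
[34, 4, 5, 49]
[34, 4, 5, 49]
[34, 4, 5, 49]
True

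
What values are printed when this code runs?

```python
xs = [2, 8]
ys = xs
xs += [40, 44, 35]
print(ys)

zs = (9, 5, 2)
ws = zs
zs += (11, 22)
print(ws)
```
[2, 8, 40, 44, 35]
(9, 5, 2)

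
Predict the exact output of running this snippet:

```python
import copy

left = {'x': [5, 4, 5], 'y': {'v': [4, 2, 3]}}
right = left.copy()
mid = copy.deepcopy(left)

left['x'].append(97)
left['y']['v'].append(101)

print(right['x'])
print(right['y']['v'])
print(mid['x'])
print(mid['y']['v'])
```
[5, 4, 5, 97]
[4, 2, 3, 101]
[5, 4, 5]
[4, 2, 3]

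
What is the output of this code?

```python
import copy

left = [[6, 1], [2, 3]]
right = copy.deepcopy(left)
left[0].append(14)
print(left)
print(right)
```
[[6, 1, 14], [2, 3]]
[[6, 1], [2, 3]]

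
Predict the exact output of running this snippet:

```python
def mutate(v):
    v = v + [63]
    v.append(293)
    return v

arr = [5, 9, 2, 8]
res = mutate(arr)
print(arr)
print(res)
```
[5, 9, 2, 8]
[5, 9, 2, 8, 63, 293]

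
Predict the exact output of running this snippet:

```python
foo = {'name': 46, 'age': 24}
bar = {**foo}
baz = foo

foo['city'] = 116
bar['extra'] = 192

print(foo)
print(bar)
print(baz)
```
{'name': 46, 'age': 24, 'city': 116}
{'name': 46, 'age': 24, 'extra': 192}
{'name': 46, 'age': 24, 'city': 116}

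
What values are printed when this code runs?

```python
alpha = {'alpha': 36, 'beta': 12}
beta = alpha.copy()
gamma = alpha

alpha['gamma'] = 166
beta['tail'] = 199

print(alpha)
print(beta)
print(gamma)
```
{'alpha': 36, 'beta': 12, 'gamma': 166}
{'alpha': 36, 'beta': 12, 'tail': 199}
{'alpha': 36, 'beta': 12, 'gamma': 166}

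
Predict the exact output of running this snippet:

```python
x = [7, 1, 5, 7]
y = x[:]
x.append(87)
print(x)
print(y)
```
[7, 1, 5, 7, 87]
[7, 1, 5, 7]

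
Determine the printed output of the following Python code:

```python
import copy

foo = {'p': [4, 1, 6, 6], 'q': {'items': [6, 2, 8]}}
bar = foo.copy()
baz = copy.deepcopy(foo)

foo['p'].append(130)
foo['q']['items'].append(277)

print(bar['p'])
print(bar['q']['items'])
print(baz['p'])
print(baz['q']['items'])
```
[4, 1, 6, 6, 130]
[6, 2, 8, 277]
[4, 1, 6, 6]
[6, 2, 8]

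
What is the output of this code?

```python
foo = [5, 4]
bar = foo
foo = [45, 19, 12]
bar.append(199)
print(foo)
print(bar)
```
[45, 19, 12]
[5, 4, 199]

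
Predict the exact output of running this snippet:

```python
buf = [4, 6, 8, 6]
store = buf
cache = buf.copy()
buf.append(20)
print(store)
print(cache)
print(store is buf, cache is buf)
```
[4, 6, 8, 6, 20]
[4, 6, 8, 6]
True False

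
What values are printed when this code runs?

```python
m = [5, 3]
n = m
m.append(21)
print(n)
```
[5, 3, 21]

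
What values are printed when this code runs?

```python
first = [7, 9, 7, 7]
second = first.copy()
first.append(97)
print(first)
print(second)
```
[7, 9, 7, 7, 97]
[7, 9, 7, 7]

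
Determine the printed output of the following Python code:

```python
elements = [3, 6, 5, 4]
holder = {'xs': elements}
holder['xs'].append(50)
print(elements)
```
[3, 6, 5, 4, 50]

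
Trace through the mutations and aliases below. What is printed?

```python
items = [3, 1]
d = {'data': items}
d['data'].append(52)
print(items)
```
[3, 1, 52]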